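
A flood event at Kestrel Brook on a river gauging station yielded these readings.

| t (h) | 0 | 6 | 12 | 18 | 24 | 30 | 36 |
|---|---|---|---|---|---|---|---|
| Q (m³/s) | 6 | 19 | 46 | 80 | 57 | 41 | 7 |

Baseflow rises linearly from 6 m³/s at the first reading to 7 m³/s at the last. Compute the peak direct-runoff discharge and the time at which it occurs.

Subtracting baseflow gives direct-runoff ordinates: 0.00, 12.83, 39.67, 73.50, 50.33, 34.17, 0.00 m³/s.
The maximum is 73.50 m³/s, occurring at the reading for t = 18 h.

Q_p = 73.50 m³/s at t = 18 h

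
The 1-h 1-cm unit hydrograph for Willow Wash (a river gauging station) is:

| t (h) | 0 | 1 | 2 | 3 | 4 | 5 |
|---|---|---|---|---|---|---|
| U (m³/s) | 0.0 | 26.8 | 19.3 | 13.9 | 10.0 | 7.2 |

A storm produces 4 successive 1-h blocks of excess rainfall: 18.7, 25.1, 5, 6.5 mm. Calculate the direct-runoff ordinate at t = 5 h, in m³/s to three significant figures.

Q ≈ 58.1 m³/s

By discrete convolution, Q_j = Σ (P_i / 10 mm) · U_{j−i}.
At t = 5 h (j=5): Q = (18.7/10)·7.2 + (25.1/10)·10.0 + (5/10)·13.9 + (6.5/10)·19.3 = 58.1 m³/s.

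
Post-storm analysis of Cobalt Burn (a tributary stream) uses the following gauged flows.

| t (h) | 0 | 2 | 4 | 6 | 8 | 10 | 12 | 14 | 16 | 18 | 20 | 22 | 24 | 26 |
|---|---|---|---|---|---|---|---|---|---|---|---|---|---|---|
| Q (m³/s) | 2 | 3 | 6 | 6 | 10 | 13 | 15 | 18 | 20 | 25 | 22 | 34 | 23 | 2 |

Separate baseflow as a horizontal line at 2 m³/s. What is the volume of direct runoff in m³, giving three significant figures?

V ≈ 1.23 × 10^6 m³

Direct-runoff ordinates (Q − Q_b): 0.0, 1.0, 4.0, 4.0, 8.0, 11.0, 13.0, 16.0, 18.0, 23.0, 20.0, 32.0, 21.0, 0.0 m³/s.
ΣQ_DR = 171.0 m³/s.
With Δt = 2 h = 7200 s, V = ΣQ_DR · Δt = 171.0 × 7200 = 1.23 × 10^6 m³.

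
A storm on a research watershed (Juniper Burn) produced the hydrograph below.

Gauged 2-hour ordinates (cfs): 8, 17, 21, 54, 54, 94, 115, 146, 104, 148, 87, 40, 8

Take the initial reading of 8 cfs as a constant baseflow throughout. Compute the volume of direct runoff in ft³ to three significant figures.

Direct-runoff ordinates (Q − Q_b): 0.0, 9.0, 13.0, 46.0, 46.0, 86.0, 107.0, 138.0, 96.0, 140.0, 79.0, 32.0, 0.0 cfs.
ΣQ_DR = 792.0 cfs.
With Δt = 2 h = 7200 s, V = ΣQ_DR · Δt = 792.0 × 7200 = 5.70 × 10^6 ft³.

V ≈ 5.70 × 10^6 ft³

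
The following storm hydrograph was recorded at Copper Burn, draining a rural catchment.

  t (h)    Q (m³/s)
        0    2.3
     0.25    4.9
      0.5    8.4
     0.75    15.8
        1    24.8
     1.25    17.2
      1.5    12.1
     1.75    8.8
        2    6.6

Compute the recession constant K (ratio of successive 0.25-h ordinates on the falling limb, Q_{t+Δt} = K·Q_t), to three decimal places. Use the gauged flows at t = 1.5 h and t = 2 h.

K ≈ 0.739

Using the recession-limb readings at t = 1.5 h and t = 2 h: Q falls from 12.1 to 6.6 m³/s over 2 intervals.
K = (Q₂/Q₁)^(1/2) = (6.6/12.1)^(1/2) = 0.739.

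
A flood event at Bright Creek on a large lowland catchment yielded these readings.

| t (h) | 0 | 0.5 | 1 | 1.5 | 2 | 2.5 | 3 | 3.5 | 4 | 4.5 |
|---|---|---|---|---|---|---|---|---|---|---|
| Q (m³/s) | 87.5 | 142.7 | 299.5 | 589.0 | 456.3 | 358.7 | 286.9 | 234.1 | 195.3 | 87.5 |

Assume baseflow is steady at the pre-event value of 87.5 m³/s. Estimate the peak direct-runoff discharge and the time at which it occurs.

Q_p = 501.5 m³/s at t = 1.5 h

Subtracting baseflow gives direct-runoff ordinates: 0.0, 55.2, 212.0, 501.5, 368.8, 271.2, 199.4, 146.6, 107.8, 0.0 m³/s.
The maximum is 501.5 m³/s, occurring at the reading for t = 1.5 h.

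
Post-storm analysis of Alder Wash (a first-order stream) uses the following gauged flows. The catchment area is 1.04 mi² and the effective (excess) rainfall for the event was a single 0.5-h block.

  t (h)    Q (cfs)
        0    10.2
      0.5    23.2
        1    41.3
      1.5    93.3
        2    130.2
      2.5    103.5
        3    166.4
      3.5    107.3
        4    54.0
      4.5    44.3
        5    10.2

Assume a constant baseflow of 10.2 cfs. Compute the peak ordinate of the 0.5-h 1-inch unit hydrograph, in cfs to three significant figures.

U_p ≈ 312 cfs

Direct runoff: 0.0, 13.0, 31.1, 83.1, 120.0, 93.3, 156.2, 97.1, 43.8, 34.1, 0.0 cfs; ΣQ_DR = 671.7 cfs, peak = 156.2 cfs.
Runoff depth d = ΣQ_DR·Δt / A = 671.7 × 1800 / (1.04 mi²) = 0.5004 in.
The 1-inch UH is the DRH scaled by (1 in)/d, so U_p = 156.2 × 1/0.5004 = 312 cfs.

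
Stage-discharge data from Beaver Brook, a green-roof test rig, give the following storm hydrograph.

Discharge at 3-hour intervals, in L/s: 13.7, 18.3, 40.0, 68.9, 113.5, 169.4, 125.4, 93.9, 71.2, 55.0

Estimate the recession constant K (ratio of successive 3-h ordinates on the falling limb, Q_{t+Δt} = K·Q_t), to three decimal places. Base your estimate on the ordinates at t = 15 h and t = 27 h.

K ≈ 0.755

Using the recession-limb readings at t = 15 h and t = 27 h: Q falls from 169.4 to 55.0 L/s over 4 intervals.
K = (Q₂/Q₁)^(1/4) = (55.0/169.4)^(1/4) = 0.755.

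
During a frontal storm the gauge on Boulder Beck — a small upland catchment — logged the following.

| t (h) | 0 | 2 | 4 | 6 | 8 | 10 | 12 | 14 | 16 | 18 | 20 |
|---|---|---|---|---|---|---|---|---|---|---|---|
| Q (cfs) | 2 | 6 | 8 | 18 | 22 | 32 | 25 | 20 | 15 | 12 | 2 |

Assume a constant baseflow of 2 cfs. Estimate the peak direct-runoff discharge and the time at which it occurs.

Subtracting baseflow gives direct-runoff ordinates: 0.0, 4.0, 6.0, 16.0, 20.0, 30.0, 23.0, 18.0, 13.0, 10.0, 0.0 cfs.
The maximum is 30.0 cfs, occurring at the reading for t = 10 h.

Q_p = 30.0 cfs at t = 10 h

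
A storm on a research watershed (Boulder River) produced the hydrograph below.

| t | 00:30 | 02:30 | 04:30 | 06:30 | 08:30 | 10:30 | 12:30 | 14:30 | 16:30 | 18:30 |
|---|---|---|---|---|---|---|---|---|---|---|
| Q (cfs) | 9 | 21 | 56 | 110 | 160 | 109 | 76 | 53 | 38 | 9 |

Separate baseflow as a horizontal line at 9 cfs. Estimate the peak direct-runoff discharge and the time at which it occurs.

Subtracting baseflow gives direct-runoff ordinates: 0.0, 12.0, 47.0, 101.0, 151.0, 100.0, 67.0, 44.0, 29.0, 0.0 cfs.
The maximum is 151.0 cfs, occurring at the reading for t = 08:30.

Q_p = 151.0 cfs at t = 08:30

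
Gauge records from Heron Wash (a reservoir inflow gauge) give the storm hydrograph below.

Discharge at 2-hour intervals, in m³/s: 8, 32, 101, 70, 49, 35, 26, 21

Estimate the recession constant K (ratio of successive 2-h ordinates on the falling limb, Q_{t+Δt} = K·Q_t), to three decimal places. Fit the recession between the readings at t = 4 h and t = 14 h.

Using the recession-limb readings at t = 4 h and t = 14 h: Q falls from 101 to 21 m³/s over 5 intervals.
K = (Q₂/Q₁)^(1/5) = (21/101)^(1/5) = 0.730.

K ≈ 0.730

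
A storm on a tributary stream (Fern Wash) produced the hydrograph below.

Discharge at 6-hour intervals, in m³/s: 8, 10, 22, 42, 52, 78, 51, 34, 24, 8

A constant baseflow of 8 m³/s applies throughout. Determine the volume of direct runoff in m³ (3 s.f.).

V ≈ 5.38 × 10^6 m³

Direct-runoff ordinates (Q − Q_b): 0.0, 2.0, 14.0, 34.0, 44.0, 70.0, 43.0, 26.0, 16.0, 0.0 m³/s.
ΣQ_DR = 249.0 m³/s.
With Δt = 6 h = 21600 s, V = ΣQ_DR · Δt = 249.0 × 21600 = 5.38 × 10^6 m³.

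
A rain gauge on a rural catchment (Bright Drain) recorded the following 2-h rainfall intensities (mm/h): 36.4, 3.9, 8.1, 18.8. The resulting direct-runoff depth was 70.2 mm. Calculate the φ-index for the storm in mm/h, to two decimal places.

Only the 2 blocks with intensity above φ contribute runoff: 36.4, 18.8 mm/h.
Σ(I−φ)·Δt = d  ⇒  (36.4+18.8 − 2φ)·2 = 70.2
φ = (55.20 − 70.2/2) / 2 = 10.05 mm/h.

φ ≈ 10.05 mm/h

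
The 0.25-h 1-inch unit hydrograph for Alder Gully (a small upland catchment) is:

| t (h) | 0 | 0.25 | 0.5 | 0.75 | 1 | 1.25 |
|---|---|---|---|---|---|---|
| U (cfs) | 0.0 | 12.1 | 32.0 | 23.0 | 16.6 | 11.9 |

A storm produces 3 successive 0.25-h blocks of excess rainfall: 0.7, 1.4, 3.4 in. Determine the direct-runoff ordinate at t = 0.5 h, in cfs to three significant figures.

Q ≈ 39.3 cfs

By discrete convolution, Q_j = Σ (P_i / 1 in) · U_{j−i}.
At t = 0.5 h (j=2): Q = (0.7/1)·32.0 + (1.4/1)·12.1 + (3.4/1)·0.0 = 39.3 cfs.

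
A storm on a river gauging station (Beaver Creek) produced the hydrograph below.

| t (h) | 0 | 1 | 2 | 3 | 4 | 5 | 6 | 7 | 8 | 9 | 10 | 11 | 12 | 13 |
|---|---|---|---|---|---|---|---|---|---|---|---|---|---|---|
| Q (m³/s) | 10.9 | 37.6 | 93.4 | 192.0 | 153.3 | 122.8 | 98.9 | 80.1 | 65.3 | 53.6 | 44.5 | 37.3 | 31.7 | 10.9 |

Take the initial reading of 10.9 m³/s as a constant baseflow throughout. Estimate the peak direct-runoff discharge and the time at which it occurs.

Subtracting baseflow gives direct-runoff ordinates: 0.0, 26.7, 82.5, 181.1, 142.4, 111.9, 88.0, 69.2, 54.4, 42.7, 33.6, 26.4, 20.8, 0.0 m³/s.
The maximum is 181.1 m³/s, occurring at the reading for t = 3 h.

Q_p = 181.1 m³/s at t = 3 h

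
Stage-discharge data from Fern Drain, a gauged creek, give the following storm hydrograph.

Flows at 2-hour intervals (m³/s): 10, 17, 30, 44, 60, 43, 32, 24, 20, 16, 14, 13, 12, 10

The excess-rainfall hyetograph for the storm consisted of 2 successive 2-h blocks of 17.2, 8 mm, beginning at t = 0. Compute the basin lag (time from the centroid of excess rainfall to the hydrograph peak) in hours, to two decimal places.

Centroid of excess rainfall: t_c = Σ P_i·t̄_i / ΣP_i = 1.6349 h (block centres at 1, 3 h).
Hydrograph peak occurs at t = 8 h, so basin lag t_L = 8 − 1.6349 = 6.37 h.

t_L ≈ 6.37 h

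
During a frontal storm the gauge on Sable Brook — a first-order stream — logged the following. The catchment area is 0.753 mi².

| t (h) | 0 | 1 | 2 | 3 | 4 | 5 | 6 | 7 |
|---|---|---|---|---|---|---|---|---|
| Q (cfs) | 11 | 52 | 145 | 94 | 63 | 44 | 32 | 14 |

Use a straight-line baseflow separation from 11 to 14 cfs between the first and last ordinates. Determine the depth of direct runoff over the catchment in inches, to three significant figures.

Direct runoff: 0.00, 40.57, 133.14, 81.71, 50.29, 30.86, 18.43, 0.00 cfs; ΣQ_DR = 355.0 cfs.
V = ΣQ_DR · Δt = 355.0 × 3600 s = 1.278 × 10^6 ft³.
Over A = 0.753 mi², depth = V / A = 0.731 in.

d ≈ 0.731 in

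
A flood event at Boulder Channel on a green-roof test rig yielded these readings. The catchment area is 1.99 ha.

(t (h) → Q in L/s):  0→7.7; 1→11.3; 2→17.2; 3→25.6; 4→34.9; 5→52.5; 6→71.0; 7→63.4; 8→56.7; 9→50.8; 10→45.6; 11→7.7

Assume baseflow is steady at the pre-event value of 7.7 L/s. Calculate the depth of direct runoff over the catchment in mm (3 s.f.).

Direct runoff: 0.0, 3.6, 9.5, 17.9, 27.2, 44.8, 63.3, 55.7, 49.0, 43.1, 37.9, 0.0 L/s; ΣQ_DR = 352.0 L/s.
V = ΣQ_DR · Δt = 352.0 × 3600 s = 1.267 × 10^6 L.
Over A = 1.99 ha, depth = V / A = 63.7 mm.

d ≈ 63.7 mm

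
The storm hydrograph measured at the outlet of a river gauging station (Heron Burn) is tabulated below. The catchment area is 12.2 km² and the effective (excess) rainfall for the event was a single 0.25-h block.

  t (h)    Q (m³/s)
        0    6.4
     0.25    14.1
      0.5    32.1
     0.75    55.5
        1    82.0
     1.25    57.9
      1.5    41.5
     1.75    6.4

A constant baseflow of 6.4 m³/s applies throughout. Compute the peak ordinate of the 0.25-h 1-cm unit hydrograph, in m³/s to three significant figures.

Direct runoff: 0.0, 7.7, 25.7, 49.1, 75.6, 51.5, 35.1, 0.0 m³/s; ΣQ_DR = 244.7 m³/s, peak = 75.6 m³/s.
Runoff depth d = ΣQ_DR·Δt / A = 244.7 × 900 / (12.2 km²) = 18.05 mm.
The 1-cm UH is the DRH scaled by (10 mm)/d, so U_p = 75.6 × 10/18.05 = 41.9 m³/s.

U_p ≈ 41.9 m³/s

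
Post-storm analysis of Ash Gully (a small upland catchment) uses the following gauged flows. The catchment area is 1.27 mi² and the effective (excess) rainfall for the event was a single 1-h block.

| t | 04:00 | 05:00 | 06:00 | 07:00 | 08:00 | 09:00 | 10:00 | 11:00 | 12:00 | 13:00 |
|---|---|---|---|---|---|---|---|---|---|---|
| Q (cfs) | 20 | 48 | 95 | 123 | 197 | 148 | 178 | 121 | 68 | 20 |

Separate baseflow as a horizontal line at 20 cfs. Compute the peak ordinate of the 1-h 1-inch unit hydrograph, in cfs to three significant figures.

U_p ≈ 177 cfs

Direct runoff: 0.0, 28.0, 75.0, 103.0, 177.0, 128.0, 158.0, 101.0, 48.0, 0.0 cfs; ΣQ_DR = 818.0 cfs, peak = 177.0 cfs.
Runoff depth d = ΣQ_DR·Δt / A = 818.0 × 3600 / (1.27 mi²) = 0.9981 in.
The 1-inch UH is the DRH scaled by (1 in)/d, so U_p = 177.0 × 1/0.9981 = 177 cfs.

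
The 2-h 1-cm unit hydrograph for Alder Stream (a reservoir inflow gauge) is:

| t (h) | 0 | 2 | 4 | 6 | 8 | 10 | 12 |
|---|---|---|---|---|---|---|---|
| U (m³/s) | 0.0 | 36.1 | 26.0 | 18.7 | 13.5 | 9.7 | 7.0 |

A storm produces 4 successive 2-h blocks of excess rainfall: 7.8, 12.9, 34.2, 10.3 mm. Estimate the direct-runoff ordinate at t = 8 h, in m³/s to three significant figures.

By discrete convolution, Q_j = Σ (P_i / 10 mm) · U_{j−i}.
At t = 8 h (j=4): Q = (7.8/10)·13.5 + (12.9/10)·18.7 + (34.2/10)·26.0 + (10.3/10)·36.1 = 161 m³/s.

Q ≈ 161 m³/s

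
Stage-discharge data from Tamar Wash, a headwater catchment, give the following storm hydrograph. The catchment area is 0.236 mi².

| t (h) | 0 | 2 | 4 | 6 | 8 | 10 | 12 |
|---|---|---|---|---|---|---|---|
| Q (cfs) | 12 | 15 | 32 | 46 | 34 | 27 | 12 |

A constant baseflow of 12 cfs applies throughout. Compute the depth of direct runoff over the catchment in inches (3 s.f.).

Direct runoff: 0.0, 3.0, 20.0, 34.0, 22.0, 15.0, 0.0 cfs; ΣQ_DR = 94.00 cfs.
V = ΣQ_DR · Δt = 94.00 × 7200 s = 6.768 × 10^5 ft³.
Over A = 0.236 mi², depth = V / A = 1.23 in.

d ≈ 1.23 in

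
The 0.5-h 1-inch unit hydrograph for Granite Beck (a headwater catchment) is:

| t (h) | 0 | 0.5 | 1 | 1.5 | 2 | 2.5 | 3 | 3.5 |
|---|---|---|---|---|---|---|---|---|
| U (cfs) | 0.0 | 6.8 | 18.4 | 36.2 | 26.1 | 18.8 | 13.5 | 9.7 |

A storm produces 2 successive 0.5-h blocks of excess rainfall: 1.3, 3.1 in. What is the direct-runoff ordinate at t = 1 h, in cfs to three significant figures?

Q ≈ 45.0 cfs

By discrete convolution, Q_j = Σ (P_i / 1 in) · U_{j−i}.
At t = 1 h (j=2): Q = (1.3/1)·18.4 + (3.1/1)·6.8 = 45.0 cfs.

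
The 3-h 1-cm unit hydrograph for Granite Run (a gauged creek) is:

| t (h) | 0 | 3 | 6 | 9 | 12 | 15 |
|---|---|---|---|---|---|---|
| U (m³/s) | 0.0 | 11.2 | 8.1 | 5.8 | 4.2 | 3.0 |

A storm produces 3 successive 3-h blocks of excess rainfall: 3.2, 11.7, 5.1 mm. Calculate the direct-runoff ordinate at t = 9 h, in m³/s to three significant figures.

By discrete convolution, Q_j = Σ (P_i / 10 mm) · U_{j−i}.
At t = 9 h (j=3): Q = (3.2/10)·5.8 + (11.7/10)·8.1 + (5.1/10)·11.2 = 17.0 m³/s.

Q ≈ 17.0 m³/s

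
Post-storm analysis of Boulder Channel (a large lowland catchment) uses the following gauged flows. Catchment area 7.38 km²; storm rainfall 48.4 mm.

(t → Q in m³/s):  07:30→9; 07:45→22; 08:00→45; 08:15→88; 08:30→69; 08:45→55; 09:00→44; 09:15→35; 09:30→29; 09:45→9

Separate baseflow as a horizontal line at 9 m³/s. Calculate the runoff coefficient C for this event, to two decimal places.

ΣQ_DR = 315.0 m³/s; V = ΣQ_DR·Δt = 2.835 × 10^5 m³.
Runoff depth d = V / A = 38.41 mm.
C = d / P = 38.41 / 48.4 = 0.79.

C ≈ 0.79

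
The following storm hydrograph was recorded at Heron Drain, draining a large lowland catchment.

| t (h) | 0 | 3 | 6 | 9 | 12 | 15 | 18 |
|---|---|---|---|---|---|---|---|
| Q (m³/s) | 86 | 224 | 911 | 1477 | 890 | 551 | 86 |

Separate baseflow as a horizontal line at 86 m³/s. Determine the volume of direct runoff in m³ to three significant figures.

V ≈ 3.91 × 10^7 m³

Direct-runoff ordinates (Q − Q_b): 0.0, 138.0, 825.0, 1391.0, 804.0, 465.0, 0.0 m³/s.
ΣQ_DR = 3623 m³/s.
With Δt = 3 h = 10800 s, V = ΣQ_DR · Δt = 3623 × 10800 = 3.91 × 10^7 m³.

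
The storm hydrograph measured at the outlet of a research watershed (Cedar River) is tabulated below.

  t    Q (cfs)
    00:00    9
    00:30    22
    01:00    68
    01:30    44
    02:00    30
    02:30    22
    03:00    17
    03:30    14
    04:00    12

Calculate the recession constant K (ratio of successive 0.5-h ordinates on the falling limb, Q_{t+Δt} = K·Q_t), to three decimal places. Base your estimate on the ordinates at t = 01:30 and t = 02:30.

Using the recession-limb readings at t = 01:30 and t = 02:30: Q falls from 44 to 22 cfs over 2 intervals.
K = (Q₂/Q₁)^(1/2) = (22/44)^(1/2) = 0.707.

K ≈ 0.707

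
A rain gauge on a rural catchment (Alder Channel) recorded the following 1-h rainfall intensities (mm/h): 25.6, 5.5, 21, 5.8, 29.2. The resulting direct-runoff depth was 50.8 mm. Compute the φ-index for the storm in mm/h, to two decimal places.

φ ≈ 8.33 mm/h

Only the 3 blocks with intensity above φ contribute runoff: 25.6, 21, 29.2 mm/h.
Σ(I−φ)·Δt = d  ⇒  (25.6+21+29.2 − 3φ)·1 = 50.8
φ = (75.80 − 50.8/1) / 3 = 8.33 mm/h.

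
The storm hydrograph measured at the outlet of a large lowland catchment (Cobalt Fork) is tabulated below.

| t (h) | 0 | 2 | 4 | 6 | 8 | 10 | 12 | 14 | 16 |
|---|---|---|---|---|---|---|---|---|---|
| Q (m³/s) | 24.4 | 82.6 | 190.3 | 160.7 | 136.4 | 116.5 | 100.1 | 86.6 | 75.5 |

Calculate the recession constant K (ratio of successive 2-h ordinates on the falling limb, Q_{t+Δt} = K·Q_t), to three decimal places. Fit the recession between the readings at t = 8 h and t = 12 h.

K ≈ 0.857

Using the recession-limb readings at t = 8 h and t = 12 h: Q falls from 136.4 to 100.1 m³/s over 2 intervals.
K = (Q₂/Q₁)^(1/2) = (100.1/136.4)^(1/2) = 0.857.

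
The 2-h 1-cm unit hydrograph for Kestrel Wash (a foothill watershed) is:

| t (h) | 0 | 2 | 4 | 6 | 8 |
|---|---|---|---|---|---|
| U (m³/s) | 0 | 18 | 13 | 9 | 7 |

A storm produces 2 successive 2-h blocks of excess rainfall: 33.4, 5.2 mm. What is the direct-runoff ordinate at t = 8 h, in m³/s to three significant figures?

By discrete convolution, Q_j = Σ (P_i / 10 mm) · U_{j−i}.
At t = 8 h (j=4): Q = (33.4/10)·7 + (5.2/10)·9 = 28.1 m³/s.

Q ≈ 28.1 m³/s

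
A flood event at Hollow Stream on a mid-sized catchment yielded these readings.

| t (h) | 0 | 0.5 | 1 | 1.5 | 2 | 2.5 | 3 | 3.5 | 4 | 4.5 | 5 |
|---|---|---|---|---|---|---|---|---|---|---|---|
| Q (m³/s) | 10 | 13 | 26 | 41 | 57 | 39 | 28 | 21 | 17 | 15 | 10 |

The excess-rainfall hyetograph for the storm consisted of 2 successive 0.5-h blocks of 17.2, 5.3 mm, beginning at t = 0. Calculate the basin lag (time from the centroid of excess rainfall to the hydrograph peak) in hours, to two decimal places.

Centroid of excess rainfall: t_c = Σ P_i·t̄_i / ΣP_i = 0.3678 h (block centres at 0.25, 0.75 h).
Hydrograph peak occurs at t = 2 h, so basin lag t_L = 2 − 0.3678 = 1.63 h.

t_L ≈ 1.63 h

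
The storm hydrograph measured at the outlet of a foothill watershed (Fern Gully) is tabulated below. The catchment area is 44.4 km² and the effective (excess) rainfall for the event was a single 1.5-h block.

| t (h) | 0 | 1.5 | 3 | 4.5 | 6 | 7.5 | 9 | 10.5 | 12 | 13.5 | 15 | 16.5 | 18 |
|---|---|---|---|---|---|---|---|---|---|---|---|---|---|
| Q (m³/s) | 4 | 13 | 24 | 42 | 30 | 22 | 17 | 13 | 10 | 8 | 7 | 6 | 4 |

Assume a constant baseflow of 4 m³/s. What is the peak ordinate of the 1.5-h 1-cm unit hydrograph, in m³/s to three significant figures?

U_p ≈ 21.1 m³/s

Direct runoff: 0.0, 9.0, 20.0, 38.0, 26.0, 18.0, 13.0, 9.0, 6.0, 4.0, 3.0, 2.0, 0.0 m³/s; ΣQ_DR = 148.0 m³/s, peak = 38.0 m³/s.
Runoff depth d = ΣQ_DR·Δt / A = 148.0 × 5400 / (44.4 km²) = 18.00 mm.
The 1-cm UH is the DRH scaled by (10 mm)/d, so U_p = 38.0 × 10/18.00 = 21.1 m³/s.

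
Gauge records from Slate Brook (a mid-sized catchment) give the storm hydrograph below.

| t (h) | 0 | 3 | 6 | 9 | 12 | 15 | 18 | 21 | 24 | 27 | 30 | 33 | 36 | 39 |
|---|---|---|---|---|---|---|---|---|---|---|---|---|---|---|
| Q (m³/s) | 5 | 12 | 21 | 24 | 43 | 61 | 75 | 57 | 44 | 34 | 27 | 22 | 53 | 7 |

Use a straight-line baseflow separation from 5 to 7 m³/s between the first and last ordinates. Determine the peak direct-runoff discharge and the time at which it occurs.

Q_p = 69.08 m³/s at t = 18 h

Subtracting baseflow gives direct-runoff ordinates: 0.00, 6.85, 15.69, 18.54, 37.38, 55.23, 69.08, 50.92, 37.77, 27.62, 20.46, 15.31, 46.15, 0.00 m³/s.
The maximum is 69.08 m³/s, occurring at the reading for t = 18 h.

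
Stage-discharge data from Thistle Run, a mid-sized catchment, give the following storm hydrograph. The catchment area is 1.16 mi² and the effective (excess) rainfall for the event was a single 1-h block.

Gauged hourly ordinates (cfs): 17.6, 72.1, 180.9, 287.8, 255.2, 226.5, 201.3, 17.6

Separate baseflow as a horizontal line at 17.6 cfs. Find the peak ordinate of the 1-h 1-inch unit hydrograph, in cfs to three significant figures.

Direct runoff: 0.0, 54.5, 163.3, 270.2, 237.6, 208.9, 183.7, 0.0 cfs; ΣQ_DR = 1118 cfs, peak = 270.2 cfs.
Runoff depth d = ΣQ_DR·Δt / A = 1118 × 3600 / (1.16 mi²) = 1.494 in.
The 1-inch UH is the DRH scaled by (1 in)/d, so U_p = 270.2 × 1/1.494 = 181 cfs.

U_p ≈ 181 cfs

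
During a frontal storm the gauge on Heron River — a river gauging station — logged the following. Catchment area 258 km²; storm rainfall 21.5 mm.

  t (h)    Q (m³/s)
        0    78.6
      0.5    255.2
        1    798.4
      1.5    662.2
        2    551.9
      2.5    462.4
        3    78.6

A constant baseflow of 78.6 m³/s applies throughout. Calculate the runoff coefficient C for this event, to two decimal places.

ΣQ_DR = 2337 m³/s; V = ΣQ_DR·Δt = 4.207 × 10^6 m³.
Runoff depth d = V / A = 16.31 mm.
C = d / P = 16.31 / 21.5 = 0.76.

C ≈ 0.76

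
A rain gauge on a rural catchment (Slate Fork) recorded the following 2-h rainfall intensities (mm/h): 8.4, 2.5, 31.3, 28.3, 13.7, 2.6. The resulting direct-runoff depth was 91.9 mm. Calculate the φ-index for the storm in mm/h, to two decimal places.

φ ≈ 9.12 mm/h

Only the 3 blocks with intensity above φ contribute runoff: 31.3, 28.3, 13.7 mm/h.
Σ(I−φ)·Δt = d  ⇒  (31.3+28.3+13.7 − 3φ)·2 = 91.9
φ = (73.30 − 91.9/2) / 3 = 9.12 mm/h.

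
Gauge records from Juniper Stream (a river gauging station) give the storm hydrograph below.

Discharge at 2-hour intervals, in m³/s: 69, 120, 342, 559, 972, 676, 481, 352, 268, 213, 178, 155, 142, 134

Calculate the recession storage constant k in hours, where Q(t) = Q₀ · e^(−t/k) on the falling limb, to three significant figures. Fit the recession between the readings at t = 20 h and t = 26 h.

On the falling limb, Q drops from 178 to 134 m³/s between t = 20 h and t = 26 h (Δt = 6 h).
k = −Δt / ln(Q₂/Q₁) = −6 / ln(134/178) = 21.1 h.

k ≈ 21.1 h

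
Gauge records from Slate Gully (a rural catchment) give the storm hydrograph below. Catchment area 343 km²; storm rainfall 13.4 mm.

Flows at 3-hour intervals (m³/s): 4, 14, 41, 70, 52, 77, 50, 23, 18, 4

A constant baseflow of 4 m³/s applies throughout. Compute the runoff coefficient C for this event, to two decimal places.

C ≈ 0.74

ΣQ_DR = 313.0 m³/s; V = ΣQ_DR·Δt = 3.380 × 10^6 m³.
Runoff depth d = V / A = 9.855 mm.
C = d / P = 9.855 / 13.4 = 0.74.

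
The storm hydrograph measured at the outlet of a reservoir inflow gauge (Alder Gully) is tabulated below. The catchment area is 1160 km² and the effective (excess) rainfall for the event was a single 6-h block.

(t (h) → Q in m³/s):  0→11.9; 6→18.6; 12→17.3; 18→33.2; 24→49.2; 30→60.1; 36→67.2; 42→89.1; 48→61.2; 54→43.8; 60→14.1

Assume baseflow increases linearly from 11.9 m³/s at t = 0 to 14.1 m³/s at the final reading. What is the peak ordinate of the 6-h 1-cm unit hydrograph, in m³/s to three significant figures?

Direct runoff: 0.00, 6.48, 4.96, 20.64, 36.42, 47.10, 53.98, 75.66, 47.54, 29.92, 0.00 m³/s; ΣQ_DR = 322.7 m³/s, peak = 75.66 m³/s.
Runoff depth d = ΣQ_DR·Δt / A = 322.7 × 21600 / (1160 km²) = 6.009 mm.
The 1-cm UH is the DRH scaled by (10 mm)/d, so U_p = 75.66 × 10/6.009 = 126 m³/s.

U_p ≈ 126 m³/s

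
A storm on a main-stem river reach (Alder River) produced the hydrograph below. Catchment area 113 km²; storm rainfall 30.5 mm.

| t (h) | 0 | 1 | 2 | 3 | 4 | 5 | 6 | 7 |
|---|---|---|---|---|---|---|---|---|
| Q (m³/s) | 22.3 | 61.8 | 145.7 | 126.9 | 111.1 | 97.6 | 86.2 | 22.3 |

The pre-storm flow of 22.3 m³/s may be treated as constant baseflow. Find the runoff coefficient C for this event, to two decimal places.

C ≈ 0.52

ΣQ_DR = 495.5 m³/s; V = ΣQ_DR·Δt = 1.784 × 10^6 m³.
Runoff depth d = V / A = 15.79 mm.
C = d / P = 15.79 / 30.5 = 0.52.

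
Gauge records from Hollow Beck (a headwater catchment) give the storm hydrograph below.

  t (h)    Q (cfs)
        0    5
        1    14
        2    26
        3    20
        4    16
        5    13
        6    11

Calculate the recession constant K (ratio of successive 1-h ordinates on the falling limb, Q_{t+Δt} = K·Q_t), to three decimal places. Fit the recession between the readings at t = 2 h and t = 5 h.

K ≈ 0.794

Using the recession-limb readings at t = 2 h and t = 5 h: Q falls from 26 to 13 cfs over 3 intervals.
K = (Q₂/Q₁)^(1/3) = (13/26)^(1/3) = 0.794.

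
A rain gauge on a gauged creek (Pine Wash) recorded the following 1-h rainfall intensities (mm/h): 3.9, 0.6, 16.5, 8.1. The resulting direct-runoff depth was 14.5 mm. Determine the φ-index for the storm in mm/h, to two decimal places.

Only the 2 blocks with intensity above φ contribute runoff: 16.5, 8.1 mm/h.
Σ(I−φ)·Δt = d  ⇒  (16.5+8.1 − 2φ)·1 = 14.5
φ = (24.60 − 14.5/1) / 2 = 5.05 mm/h.

φ ≈ 5.05 mm/h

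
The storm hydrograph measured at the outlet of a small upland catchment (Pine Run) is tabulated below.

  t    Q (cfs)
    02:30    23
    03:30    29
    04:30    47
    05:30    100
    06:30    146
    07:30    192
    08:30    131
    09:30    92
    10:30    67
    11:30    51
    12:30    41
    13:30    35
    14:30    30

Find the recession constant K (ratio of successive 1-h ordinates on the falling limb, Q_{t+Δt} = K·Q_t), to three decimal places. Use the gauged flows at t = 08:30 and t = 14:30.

K ≈ 0.782

Using the recession-limb readings at t = 08:30 and t = 14:30: Q falls from 131 to 30 cfs over 6 intervals.
K = (Q₂/Q₁)^(1/6) = (30/131)^(1/6) = 0.782.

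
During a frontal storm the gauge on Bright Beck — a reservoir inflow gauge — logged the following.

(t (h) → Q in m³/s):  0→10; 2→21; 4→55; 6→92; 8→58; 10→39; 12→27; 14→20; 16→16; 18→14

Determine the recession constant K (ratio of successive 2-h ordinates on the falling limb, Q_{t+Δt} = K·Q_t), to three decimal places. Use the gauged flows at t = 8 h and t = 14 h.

Using the recession-limb readings at t = 8 h and t = 14 h: Q falls from 58 to 20 m³/s over 3 intervals.
K = (Q₂/Q₁)^(1/3) = (20/58)^(1/3) = 0.701.

K ≈ 0.701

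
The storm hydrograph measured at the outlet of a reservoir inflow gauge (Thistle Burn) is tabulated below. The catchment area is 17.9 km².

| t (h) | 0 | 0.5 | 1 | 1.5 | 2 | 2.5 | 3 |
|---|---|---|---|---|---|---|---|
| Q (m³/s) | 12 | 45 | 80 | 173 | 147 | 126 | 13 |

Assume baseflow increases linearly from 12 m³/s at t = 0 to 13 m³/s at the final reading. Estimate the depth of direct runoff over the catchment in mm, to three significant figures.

Direct runoff: 0.00, 32.83, 67.67, 160.50, 134.33, 113.17, 0.00 m³/s; ΣQ_DR = 508.5 m³/s.
V = ΣQ_DR · Δt = 508.5 × 1800 s = 9.153 × 10^5 m³.
Over A = 17.9 km², depth = V / A = 51.1 mm.

d ≈ 51.1 mm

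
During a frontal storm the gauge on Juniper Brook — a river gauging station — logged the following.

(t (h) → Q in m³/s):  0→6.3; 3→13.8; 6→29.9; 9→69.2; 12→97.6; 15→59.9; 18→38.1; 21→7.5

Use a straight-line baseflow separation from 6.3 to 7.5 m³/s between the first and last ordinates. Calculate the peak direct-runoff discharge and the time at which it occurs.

Q_p = 90.61 m³/s at t = 12 h

Subtracting baseflow gives direct-runoff ordinates: 0.00, 7.33, 23.26, 62.39, 90.61, 52.74, 30.77, 0.00 m³/s.
The maximum is 90.61 m³/s, occurring at the reading for t = 12 h.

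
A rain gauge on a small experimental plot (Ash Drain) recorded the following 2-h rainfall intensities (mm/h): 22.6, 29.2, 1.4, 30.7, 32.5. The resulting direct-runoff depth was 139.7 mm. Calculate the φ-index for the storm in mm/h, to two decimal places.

φ ≈ 11.29 mm/h

Only the 4 blocks with intensity above φ contribute runoff: 22.6, 29.2, 30.7, 32.5 mm/h.
Σ(I−φ)·Δt = d  ⇒  (22.6+29.2+30.7+32.5 − 4φ)·2 = 139.7
φ = (115.0 − 139.7/2) / 4 = 11.29 mm/h.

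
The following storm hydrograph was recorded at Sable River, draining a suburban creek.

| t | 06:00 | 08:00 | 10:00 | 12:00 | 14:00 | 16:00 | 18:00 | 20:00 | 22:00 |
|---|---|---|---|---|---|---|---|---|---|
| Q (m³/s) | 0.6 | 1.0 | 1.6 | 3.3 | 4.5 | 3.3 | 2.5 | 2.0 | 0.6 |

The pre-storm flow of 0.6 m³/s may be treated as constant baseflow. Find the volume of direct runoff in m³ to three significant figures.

V ≈ 1.01 × 10^5 m³

Direct-runoff ordinates (Q − Q_b): 0.0, 0.4, 1.0, 2.7, 3.9, 2.7, 1.9, 1.4, 0.0 m³/s.
ΣQ_DR = 14.00 m³/s.
With Δt = 2 h = 7200 s, V = ΣQ_DR · Δt = 14.00 × 7200 = 1.01 × 10^5 m³.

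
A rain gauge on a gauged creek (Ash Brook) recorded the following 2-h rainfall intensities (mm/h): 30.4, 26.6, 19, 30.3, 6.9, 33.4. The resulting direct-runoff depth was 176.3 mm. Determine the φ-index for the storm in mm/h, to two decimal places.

φ ≈ 10.31 mm/h

Only the 5 blocks with intensity above φ contribute runoff: 30.4, 26.6, 19, 30.3, 33.4 mm/h.
Σ(I−φ)·Δt = d  ⇒  (30.4+26.6+19+30.3+33.4 − 5φ)·2 = 176.3
φ = (139.7 − 176.3/2) / 5 = 10.31 mm/h.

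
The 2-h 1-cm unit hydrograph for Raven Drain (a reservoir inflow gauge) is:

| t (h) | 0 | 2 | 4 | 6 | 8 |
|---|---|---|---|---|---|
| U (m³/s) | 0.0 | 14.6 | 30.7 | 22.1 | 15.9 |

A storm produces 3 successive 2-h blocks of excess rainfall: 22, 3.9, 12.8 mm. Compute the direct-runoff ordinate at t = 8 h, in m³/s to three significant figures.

By discrete convolution, Q_j = Σ (P_i / 10 mm) · U_{j−i}.
At t = 8 h (j=4): Q = (22/10)·15.9 + (3.9/10)·22.1 + (12.8/10)·30.7 = 82.9 m³/s.

Q ≈ 82.9 m³/s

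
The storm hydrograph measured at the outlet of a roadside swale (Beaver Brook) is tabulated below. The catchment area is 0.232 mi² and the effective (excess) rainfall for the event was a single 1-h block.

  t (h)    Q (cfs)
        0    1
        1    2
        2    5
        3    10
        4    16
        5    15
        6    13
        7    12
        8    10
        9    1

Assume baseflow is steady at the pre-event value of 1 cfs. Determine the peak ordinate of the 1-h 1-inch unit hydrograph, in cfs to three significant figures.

Direct runoff: 0.0, 1.0, 4.0, 9.0, 15.0, 14.0, 12.0, 11.0, 9.0, 0.0 cfs; ΣQ_DR = 75.00 cfs, peak = 15.0 cfs.
Runoff depth d = ΣQ_DR·Δt / A = 75.00 × 3600 / (0.232 mi²) = 0.5009 in.
The 1-inch UH is the DRH scaled by (1 in)/d, so U_p = 15.0 × 1/0.5009 = 29.9 cfs.

U_p ≈ 29.9 cfs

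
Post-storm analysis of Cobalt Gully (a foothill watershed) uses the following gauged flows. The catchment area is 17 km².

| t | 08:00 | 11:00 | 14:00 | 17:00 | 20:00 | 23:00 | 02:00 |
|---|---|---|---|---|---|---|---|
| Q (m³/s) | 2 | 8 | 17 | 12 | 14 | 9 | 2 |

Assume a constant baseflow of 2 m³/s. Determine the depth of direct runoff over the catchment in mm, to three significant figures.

d ≈ 31.8 mm

Direct runoff: 0.0, 6.0, 15.0, 10.0, 12.0, 7.0, 0.0 m³/s; ΣQ_DR = 50.00 m³/s.
V = ΣQ_DR · Δt = 50.00 × 10800 s = 5.400 × 10^5 m³.
Over A = 17 km², depth = V / A = 31.8 mm.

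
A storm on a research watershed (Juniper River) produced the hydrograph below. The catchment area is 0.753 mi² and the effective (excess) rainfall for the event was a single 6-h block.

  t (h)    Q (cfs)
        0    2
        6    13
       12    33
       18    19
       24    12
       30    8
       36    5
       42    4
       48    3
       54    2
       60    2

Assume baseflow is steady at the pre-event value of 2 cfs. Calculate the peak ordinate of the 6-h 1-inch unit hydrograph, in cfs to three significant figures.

Direct runoff: 0.0, 11.0, 31.0, 17.0, 10.0, 6.0, 3.0, 2.0, 1.0, 0.0, 0.0 cfs; ΣQ_DR = 81.00 cfs, peak = 31.0 cfs.
Runoff depth d = ΣQ_DR·Δt / A = 81.00 × 21600 / (0.753 mi²) = 1.000 in.
The 1-inch UH is the DRH scaled by (1 in)/d, so U_p = 31.0 × 1/1.000 = 31.0 cfs.

U_p ≈ 31.0 cfs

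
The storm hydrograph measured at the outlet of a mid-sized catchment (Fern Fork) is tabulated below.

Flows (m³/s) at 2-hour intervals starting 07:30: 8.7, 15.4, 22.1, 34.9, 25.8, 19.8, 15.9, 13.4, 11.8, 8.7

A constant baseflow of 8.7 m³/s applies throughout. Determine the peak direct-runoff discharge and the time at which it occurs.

Subtracting baseflow gives direct-runoff ordinates: 0.0, 6.7, 13.4, 26.2, 17.1, 11.1, 7.2, 4.7, 3.1, 0.0 m³/s.
The maximum is 26.2 m³/s, occurring at the reading for t = 13:30.

Q_p = 26.2 m³/s at t = 13:30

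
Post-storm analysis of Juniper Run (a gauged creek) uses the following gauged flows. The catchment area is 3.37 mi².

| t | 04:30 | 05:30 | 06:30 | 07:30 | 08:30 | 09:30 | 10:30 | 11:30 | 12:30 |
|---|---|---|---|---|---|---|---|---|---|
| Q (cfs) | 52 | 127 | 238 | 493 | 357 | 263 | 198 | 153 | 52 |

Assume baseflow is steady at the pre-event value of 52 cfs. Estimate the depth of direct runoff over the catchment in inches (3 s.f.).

d ≈ 0.674 in

Direct runoff: 0.0, 75.0, 186.0, 441.0, 305.0, 211.0, 146.0, 101.0, 0.0 cfs; ΣQ_DR = 1465 cfs.
V = ΣQ_DR · Δt = 1465 × 3600 s = 5.274 × 10^6 ft³.
Over A = 3.37 mi², depth = V / A = 0.674 in.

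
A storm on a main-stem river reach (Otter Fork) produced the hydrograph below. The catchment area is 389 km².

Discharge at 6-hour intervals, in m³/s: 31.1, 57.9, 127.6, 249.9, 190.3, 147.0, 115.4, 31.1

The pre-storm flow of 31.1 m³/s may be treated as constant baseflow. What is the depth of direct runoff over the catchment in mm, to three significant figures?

Direct runoff: 0.0, 26.8, 96.5, 218.8, 159.2, 115.9, 84.3, 0.0 m³/s; ΣQ_DR = 701.5 m³/s.
V = ΣQ_DR · Δt = 701.5 × 21600 s = 1.515 × 10^7 m³.
Over A = 389 km², depth = V / A = 39.0 mm.

d ≈ 39.0 mm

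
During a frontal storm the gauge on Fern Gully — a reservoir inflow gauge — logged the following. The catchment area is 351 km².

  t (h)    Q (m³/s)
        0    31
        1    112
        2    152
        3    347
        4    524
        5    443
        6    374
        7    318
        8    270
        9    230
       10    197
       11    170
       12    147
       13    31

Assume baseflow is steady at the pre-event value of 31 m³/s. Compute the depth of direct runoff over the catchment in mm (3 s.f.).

d ≈ 29.9 mm

Direct runoff: 0.0, 81.0, 121.0, 316.0, 493.0, 412.0, 343.0, 287.0, 239.0, 199.0, 166.0, 139.0, 116.0, 0.0 m³/s; ΣQ_DR = 2912 m³/s.
V = ΣQ_DR · Δt = 2912 × 3600 s = 1.048 × 10^7 m³.
Over A = 351 km², depth = V / A = 29.9 mm.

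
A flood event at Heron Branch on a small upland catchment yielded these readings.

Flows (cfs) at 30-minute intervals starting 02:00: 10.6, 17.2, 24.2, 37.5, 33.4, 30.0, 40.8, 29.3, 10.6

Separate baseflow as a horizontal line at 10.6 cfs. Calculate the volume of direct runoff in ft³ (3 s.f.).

Direct-runoff ordinates (Q − Q_b): 0.0, 6.6, 13.6, 26.9, 22.8, 19.4, 30.2, 18.7, 0.0 cfs.
ΣQ_DR = 138.2 cfs.
With Δt = 0.5 h = 1800 s, V = ΣQ_DR · Δt = 138.2 × 1800 = 2.49 × 10^5 ft³.

V ≈ 2.49 × 10^5 ft³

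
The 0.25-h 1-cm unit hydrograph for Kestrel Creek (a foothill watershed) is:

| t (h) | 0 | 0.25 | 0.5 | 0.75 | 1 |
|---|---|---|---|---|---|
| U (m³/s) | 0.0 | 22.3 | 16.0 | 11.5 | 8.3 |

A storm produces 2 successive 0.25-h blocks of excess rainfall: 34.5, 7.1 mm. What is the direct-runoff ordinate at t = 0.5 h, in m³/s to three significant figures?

By discrete convolution, Q_j = Σ (P_i / 10 mm) · U_{j−i}.
At t = 0.5 h (j=2): Q = (34.5/10)·16.0 + (7.1/10)·22.3 = 71.0 m³/s.

Q ≈ 71.0 m³/s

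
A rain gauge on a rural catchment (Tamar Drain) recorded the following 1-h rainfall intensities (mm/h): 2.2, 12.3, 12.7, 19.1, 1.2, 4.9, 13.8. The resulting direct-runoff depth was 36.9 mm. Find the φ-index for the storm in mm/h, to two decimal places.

φ ≈ 5.25 mm/h

Only the 4 blocks with intensity above φ contribute runoff: 12.3, 12.7, 19.1, 13.8 mm/h.
Σ(I−φ)·Δt = d  ⇒  (12.3+12.7+19.1+13.8 − 4φ)·1 = 36.9
φ = (57.90 − 36.9/1) / 4 = 5.25 mm/h.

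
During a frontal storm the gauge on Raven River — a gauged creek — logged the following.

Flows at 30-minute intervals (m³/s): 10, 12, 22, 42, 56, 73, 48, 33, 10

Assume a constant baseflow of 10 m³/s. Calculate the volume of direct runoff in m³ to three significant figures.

Direct-runoff ordinates (Q − Q_b): 0.0, 2.0, 12.0, 32.0, 46.0, 63.0, 38.0, 23.0, 0.0 m³/s.
ΣQ_DR = 216.0 m³/s.
With Δt = 0.5 h = 1800 s, V = ΣQ_DR · Δt = 216.0 × 1800 = 3.89 × 10^5 m³.

V ≈ 3.89 × 10^5 m³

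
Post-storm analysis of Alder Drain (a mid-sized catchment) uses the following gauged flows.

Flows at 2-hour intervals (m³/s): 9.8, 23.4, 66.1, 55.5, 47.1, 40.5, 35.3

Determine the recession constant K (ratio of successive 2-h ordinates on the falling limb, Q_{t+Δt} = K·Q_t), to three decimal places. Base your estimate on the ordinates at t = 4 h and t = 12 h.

K ≈ 0.855

Using the recession-limb readings at t = 4 h and t = 12 h: Q falls from 66.1 to 35.3 m³/s over 4 intervals.
K = (Q₂/Q₁)^(1/4) = (35.3/66.1)^(1/4) = 0.855.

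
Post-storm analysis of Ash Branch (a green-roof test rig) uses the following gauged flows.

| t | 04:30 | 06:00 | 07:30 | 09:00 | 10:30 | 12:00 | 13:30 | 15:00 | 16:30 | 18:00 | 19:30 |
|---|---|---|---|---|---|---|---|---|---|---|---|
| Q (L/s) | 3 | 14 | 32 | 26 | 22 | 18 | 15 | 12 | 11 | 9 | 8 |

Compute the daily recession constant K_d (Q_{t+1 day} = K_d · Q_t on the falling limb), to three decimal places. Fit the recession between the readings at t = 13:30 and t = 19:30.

Between t = 13:30 and t = 19:30 the flow falls from 15 to 8 L/s over 4×1.5 h = 6 h.
Per-interval ratio K = (8/15)^(1/4) = 0.8546; K_d = K^(24/1.5) = 0.081.

K_d ≈ 0.081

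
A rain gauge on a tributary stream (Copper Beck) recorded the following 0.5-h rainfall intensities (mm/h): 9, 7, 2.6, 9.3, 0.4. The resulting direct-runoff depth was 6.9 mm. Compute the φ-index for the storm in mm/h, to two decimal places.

φ ≈ 3.83 mm/h

Only the 3 blocks with intensity above φ contribute runoff: 9, 7, 9.3 mm/h.
Σ(I−φ)·Δt = d  ⇒  (9+7+9.3 − 3φ)·0.5 = 6.9
φ = (25.30 − 6.9/0.5) / 3 = 3.83 mm/h.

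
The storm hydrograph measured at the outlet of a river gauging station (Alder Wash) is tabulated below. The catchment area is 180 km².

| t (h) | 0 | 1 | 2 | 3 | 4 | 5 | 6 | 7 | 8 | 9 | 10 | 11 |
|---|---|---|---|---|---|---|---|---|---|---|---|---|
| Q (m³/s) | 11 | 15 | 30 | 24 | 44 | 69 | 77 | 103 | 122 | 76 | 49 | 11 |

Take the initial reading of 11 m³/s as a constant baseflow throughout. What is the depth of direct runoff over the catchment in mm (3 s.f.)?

d ≈ 9.98 mm

Direct runoff: 0.0, 4.0, 19.0, 13.0, 33.0, 58.0, 66.0, 92.0, 111.0, 65.0, 38.0, 0.0 m³/s; ΣQ_DR = 499.0 m³/s.
V = ΣQ_DR · Δt = 499.0 × 3600 s = 1.796 × 10^6 m³.
Over A = 180 km², depth = V / A = 9.98 mm.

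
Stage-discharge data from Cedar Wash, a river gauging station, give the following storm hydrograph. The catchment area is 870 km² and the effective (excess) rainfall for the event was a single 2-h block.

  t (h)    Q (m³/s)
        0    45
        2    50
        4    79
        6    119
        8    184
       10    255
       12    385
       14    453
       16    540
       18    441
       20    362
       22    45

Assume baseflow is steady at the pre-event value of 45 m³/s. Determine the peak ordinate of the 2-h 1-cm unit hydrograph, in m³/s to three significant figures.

Direct runoff: 0.0, 5.0, 34.0, 74.0, 139.0, 210.0, 340.0, 408.0, 495.0, 396.0, 317.0, 0.0 m³/s; ΣQ_DR = 2418 m³/s, peak = 495.0 m³/s.
Runoff depth d = ΣQ_DR·Δt / A = 2418 × 7200 / (870 km²) = 20.01 mm.
The 1-cm UH is the DRH scaled by (10 mm)/d, so U_p = 495.0 × 10/20.01 = 247 m³/s.

U_p ≈ 247 m³/s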